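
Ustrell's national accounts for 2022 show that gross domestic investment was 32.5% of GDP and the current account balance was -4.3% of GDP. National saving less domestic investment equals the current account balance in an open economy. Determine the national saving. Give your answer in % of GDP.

S = I + CA = 32.5 + (-4.3) = 28.2

28.2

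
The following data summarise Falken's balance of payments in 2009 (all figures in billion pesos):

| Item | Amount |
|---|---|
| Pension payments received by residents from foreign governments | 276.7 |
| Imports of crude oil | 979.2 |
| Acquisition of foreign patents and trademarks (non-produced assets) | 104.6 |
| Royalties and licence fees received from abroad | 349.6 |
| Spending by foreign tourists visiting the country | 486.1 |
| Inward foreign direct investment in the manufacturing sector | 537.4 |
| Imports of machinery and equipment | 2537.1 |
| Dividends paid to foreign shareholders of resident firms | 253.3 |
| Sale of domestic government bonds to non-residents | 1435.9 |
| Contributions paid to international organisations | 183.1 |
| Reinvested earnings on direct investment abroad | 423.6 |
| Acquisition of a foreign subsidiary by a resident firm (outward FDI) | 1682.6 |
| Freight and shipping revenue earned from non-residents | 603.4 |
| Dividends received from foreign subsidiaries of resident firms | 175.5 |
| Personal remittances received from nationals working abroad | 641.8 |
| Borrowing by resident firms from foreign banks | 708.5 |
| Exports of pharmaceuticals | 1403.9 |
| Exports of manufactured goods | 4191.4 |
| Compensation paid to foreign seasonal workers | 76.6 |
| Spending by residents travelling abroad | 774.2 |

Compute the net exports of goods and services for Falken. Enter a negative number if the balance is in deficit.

Goods: -2537.1 + 4191.4 - 979.2 + 1403.9 = 2079.0
Services: 603.4 - 774.2 + 349.6 + 486.1 = 664.9
Trade balance = 2079.0 + 664.9 = 2743.9
(Excluded from the trade balance — secondary income: pension payments received by residents from foreign governments 276.7, contributions paid to international organisations 183.1, personal remittances received from nationals working abroad 641.8; capital account: acquisition of foreign patents and trademarks (non-produced assets) 104.6; financial account: inward foreign direct investment in the manufacturing sector 537.4, sale of domestic government bonds to non-residents 1435.9, acquisition of a foreign subsidiary by a resident firm (outward FDI) 1682.6, borrowing by resident firms from foreign banks 708.5; primary income: dividends paid to foreign shareholders of resident firms 253.3, reinvested earnings on direct investment abroad 423.6, dividends received from foreign subsidiaries of resident firms 175.5, compensation paid to foreign seasonal workers 76.6.)

2743.9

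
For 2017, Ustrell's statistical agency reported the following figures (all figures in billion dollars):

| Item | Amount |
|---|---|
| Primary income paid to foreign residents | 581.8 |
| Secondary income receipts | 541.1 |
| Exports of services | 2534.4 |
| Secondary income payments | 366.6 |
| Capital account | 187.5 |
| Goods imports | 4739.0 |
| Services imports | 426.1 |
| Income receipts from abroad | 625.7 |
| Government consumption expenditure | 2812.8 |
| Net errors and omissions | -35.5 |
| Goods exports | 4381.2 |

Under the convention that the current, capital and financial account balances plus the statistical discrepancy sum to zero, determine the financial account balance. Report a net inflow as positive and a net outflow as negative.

-2120.9

Goods balance = 4381.2 - 4739.0 = -357.8
Services balance = 2534.4 - 426.1 = 2108.3
Trade balance (goods + services) = -357.8 + 2108.3 = 1750.5
Net primary income = 625.7 - 581.8 = 43.9
Net secondary income = 541.1 - 366.6 = 174.5
Current account = 1750.5 + 43.9 + 174.5 = 1968.9
Financial account = -(1968.9 + 187.5 + (-35.5)) = -2120.9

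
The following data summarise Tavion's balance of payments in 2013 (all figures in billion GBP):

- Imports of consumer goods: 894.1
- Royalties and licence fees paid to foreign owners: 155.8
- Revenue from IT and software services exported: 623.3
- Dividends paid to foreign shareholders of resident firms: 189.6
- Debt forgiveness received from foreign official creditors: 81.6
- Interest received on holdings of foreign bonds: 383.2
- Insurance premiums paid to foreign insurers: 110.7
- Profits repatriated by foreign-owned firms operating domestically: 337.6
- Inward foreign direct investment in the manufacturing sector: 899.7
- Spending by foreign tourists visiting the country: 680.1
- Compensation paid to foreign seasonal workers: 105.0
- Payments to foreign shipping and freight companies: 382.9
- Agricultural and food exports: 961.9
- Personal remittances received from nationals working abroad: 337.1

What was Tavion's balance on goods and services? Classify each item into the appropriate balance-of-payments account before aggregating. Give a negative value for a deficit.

Goods: -894.1 + 961.9 = 67.8
Services: -110.7 + 623.3 - 382.9 + 680.1 - 155.8 = 654.0
Trade balance = 67.8 + 654.0 = 721.8
(Excluded from the trade balance — primary income: dividends paid to foreign shareholders of resident firms 189.6, interest received on holdings of foreign bonds 383.2, profits repatriated by foreign-owned firms operating domestically 337.6, compensation paid to foreign seasonal workers 105.0; capital account: debt forgiveness received from foreign official creditors 81.6; financial account: inward foreign direct investment in the manufacturing sector 899.7; secondary income: personal remittances received from nationals working abroad 337.1.)

721.8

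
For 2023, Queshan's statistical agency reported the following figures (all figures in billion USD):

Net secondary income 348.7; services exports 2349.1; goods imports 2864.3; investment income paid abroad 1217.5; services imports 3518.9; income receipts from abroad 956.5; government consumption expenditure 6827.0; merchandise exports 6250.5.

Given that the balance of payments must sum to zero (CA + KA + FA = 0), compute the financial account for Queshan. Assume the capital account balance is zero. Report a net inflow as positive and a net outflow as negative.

Goods balance = 6250.5 - 2864.3 = 3386.2
Services balance = 2349.1 - 3518.9 = -1169.8
Trade balance (goods + services) = 3386.2 + (-1169.8) = 2216.4
Net primary income = 956.5 - 1217.5 = -261.0
Net secondary income = 348.7
Current account = 2216.4 + (-261.0) + 348.7 = 2304.1
Financial account = -(2304.1) = -2304.1

-2304.1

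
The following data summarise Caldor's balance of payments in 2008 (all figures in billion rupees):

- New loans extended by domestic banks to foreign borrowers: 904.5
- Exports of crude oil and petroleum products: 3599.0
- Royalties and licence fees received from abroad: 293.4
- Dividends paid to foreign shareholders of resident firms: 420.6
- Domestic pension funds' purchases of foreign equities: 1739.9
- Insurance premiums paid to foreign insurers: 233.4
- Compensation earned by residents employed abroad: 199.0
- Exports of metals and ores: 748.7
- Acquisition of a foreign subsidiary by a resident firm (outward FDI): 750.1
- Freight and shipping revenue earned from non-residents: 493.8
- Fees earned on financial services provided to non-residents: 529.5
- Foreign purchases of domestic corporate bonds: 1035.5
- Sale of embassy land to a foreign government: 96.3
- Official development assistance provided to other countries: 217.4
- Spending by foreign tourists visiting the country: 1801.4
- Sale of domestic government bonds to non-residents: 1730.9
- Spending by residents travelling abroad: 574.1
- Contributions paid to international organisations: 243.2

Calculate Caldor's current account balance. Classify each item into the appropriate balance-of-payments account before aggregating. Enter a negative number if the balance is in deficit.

Goods: 748.7 + 3599.0 = 4347.7
Services: -574.1 + 1801.4 - 233.4 + 529.5 + 493.8 + 293.4 = 2310.6
Primary income: -420.6 + 199.0 = -221.6
Secondary income: -217.4 - 243.2 = -460.6
Current account = 4347.7 + 2310.6 + (-221.6) + (-460.6) = 5976.1
(Excluded from the current account — financial account: new loans extended by domestic banks to foreign borrowers 904.5, domestic pension funds' purchases of foreign equities 1739.9, acquisition of a foreign subsidiary by a resident firm (outward FDI) 750.1, foreign purchases of domestic corporate bonds 1035.5, sale of domestic government bonds to non-residents 1730.9; capital account: sale of embassy land to a foreign government 96.3.)

5976.1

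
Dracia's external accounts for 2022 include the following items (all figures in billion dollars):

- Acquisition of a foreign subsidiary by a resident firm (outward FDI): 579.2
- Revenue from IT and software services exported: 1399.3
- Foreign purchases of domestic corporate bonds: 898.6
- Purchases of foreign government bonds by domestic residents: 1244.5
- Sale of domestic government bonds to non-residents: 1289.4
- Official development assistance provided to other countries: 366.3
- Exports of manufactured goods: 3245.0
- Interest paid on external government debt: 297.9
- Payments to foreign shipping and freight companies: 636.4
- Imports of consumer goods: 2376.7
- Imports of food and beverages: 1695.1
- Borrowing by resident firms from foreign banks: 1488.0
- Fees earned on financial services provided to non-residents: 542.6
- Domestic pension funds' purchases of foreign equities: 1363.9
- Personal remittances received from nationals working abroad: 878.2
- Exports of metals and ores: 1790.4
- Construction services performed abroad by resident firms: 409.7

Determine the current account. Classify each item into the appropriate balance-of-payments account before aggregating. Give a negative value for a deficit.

Goods: 1790.4 + 3245.0 - 2376.7 - 1695.1 = 963.6
Services: 1399.3 - 636.4 + 409.7 + 542.6 = 1715.2
Primary income: -297.9
Secondary income: -366.3 + 878.2 = 511.9
Current account = 963.6 + 1715.2 + (-297.9) + 511.9 = 2892.8
(Excluded from the current account — financial account: acquisition of a foreign subsidiary by a resident firm (outward FDI) 579.2, foreign purchases of domestic corporate bonds 898.6, purchases of foreign government bonds by domestic residents 1244.5, sale of domestic government bonds to non-residents 1289.4, borrowing by resident firms from foreign banks 1488.0, domestic pension funds' purchases of foreign equities 1363.9.)

2892.8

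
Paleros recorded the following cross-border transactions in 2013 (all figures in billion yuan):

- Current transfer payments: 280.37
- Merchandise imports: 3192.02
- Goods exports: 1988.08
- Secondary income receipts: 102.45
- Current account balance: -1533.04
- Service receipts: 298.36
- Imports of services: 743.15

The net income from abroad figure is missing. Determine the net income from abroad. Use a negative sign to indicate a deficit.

Current account = goods balance + services balance + net primary income + net secondary income
Sum of the known components = -1826.65
Net income from abroad = CA - (known components) = -1533.04 - (-1826.65) = 293.61

293.61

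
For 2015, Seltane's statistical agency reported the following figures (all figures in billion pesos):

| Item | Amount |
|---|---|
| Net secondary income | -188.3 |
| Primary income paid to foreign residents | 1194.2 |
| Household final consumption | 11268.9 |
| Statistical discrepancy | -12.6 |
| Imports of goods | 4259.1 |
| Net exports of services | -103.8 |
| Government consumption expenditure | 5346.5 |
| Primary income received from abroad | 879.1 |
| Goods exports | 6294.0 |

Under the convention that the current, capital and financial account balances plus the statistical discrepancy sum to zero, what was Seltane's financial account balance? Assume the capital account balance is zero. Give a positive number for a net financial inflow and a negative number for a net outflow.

-1415.1

Goods balance = 6294.0 - 4259.1 = 2034.9
Services balance = -103.8
Trade balance (goods + services) = 2034.9 + (-103.8) = 1931.1
Net primary income = 879.1 - 1194.2 = -315.1
Net secondary income = -188.3
Current account = 1931.1 + (-315.1) + (-188.3) = 1427.7
Financial account = -(1427.7 + (-12.6)) = -1415.1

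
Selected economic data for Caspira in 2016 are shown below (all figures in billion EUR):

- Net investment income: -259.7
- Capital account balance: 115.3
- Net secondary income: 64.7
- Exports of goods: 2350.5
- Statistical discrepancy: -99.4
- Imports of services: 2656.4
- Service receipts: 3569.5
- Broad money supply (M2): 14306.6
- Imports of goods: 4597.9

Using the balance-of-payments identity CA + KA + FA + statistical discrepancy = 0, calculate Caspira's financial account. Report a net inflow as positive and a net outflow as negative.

1513.4

Goods balance = 2350.5 - 4597.9 = -2247.4
Services balance = 3569.5 - 2656.4 = 913.1
Trade balance (goods + services) = -2247.4 + 913.1 = -1334.3
Net primary income = -259.7
Net secondary income = 64.7
Current account = -1334.3 + (-259.7) + 64.7 = -1529.3
Financial account = -(-1529.3 + 115.3 + (-99.4)) = 1513.4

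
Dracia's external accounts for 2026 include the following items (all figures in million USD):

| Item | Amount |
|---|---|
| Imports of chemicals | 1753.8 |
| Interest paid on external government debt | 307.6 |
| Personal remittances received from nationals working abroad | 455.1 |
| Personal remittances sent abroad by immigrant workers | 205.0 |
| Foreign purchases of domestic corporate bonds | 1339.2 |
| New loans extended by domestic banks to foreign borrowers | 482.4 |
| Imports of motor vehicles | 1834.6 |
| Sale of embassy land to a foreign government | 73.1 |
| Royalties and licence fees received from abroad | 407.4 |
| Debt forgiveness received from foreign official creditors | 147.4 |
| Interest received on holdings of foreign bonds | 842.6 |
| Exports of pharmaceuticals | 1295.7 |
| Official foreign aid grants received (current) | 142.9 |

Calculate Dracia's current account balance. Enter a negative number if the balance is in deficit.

-957.3

Goods: 1295.7 - 1753.8 - 1834.6 = -2292.7
Services: 407.4
Primary income: -307.6 + 842.6 = 535.0
Secondary income: 455.1 - 205.0 + 142.9 = 393.0
Current account = (-2292.7) + 407.4 + 535.0 + 393.0 = -957.3
(Excluded from the current account — financial account: foreign purchases of domestic corporate bonds 1339.2, new loans extended by domestic banks to foreign borrowers 482.4; capital account: sale of embassy land to a foreign government 73.1, debt forgiveness received from foreign official creditors 147.4.)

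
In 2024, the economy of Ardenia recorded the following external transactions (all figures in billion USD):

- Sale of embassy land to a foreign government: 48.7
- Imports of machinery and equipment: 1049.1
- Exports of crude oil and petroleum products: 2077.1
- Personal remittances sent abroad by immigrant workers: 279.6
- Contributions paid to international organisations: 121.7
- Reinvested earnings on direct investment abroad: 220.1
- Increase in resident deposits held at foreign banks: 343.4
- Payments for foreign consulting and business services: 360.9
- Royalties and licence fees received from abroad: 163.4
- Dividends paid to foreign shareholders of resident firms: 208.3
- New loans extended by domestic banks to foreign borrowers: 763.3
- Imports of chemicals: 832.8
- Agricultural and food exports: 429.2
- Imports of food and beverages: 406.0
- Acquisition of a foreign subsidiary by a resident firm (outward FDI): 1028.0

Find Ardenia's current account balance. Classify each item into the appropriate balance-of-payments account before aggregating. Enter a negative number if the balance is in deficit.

-368.6

Goods: 429.2 + 2077.1 - 406.0 - 1049.1 - 832.8 = 218.4
Services: 163.4 - 360.9 = -197.5
Primary income: -208.3 + 220.1 = 11.8
Secondary income: -121.7 - 279.6 = -401.3
Current account = 218.4 + (-197.5) + 11.8 + (-401.3) = -368.6
(Excluded from the current account — capital account: sale of embassy land to a foreign government 48.7; financial account: increase in resident deposits held at foreign banks 343.4, new loans extended by domestic banks to foreign borrowers 763.3, acquisition of a foreign subsidiary by a resident firm (outward FDI) 1028.0.)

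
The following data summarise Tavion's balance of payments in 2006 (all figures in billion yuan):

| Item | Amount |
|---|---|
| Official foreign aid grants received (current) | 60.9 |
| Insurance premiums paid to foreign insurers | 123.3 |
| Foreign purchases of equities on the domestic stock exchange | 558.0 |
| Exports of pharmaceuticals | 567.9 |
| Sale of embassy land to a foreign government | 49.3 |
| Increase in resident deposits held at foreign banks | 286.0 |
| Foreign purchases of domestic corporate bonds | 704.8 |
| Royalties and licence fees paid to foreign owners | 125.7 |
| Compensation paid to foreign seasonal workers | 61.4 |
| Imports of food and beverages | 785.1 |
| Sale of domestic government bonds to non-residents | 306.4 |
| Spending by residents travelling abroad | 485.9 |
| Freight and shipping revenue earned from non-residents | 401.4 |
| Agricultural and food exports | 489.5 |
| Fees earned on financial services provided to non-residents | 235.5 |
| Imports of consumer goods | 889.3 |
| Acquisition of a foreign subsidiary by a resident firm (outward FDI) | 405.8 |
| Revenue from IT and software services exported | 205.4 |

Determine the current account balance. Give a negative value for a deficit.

Goods: -785.1 + 489.5 - 889.3 + 567.9 = -617.0
Services: -485.9 - 125.7 - 123.3 + 235.5 + 205.4 + 401.4 = 107.4
Primary income: -61.4
Secondary income: 60.9
Current account = (-617.0) + 107.4 + (-61.4) + 60.9 = -510.1
(Excluded from the current account — financial account: foreign purchases of equities on the domestic stock exchange 558.0, increase in resident deposits held at foreign banks 286.0, foreign purchases of domestic corporate bonds 704.8, sale of domestic government bonds to non-residents 306.4, acquisition of a foreign subsidiary by a resident firm (outward FDI) 405.8; capital account: sale of embassy land to a foreign government 49.3.)

-510.1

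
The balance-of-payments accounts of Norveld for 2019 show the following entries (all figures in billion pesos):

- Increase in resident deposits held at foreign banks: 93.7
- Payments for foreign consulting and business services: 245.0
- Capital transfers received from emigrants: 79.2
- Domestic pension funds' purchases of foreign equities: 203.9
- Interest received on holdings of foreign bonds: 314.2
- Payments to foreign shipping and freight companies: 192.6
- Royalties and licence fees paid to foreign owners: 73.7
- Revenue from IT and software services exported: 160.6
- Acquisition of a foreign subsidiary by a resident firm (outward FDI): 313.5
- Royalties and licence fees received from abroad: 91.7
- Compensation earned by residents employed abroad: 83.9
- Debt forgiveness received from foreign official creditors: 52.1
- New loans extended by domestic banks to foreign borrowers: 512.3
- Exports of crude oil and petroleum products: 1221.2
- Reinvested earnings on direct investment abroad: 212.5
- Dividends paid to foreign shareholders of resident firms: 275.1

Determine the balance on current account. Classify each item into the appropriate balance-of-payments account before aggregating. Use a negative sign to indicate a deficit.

Goods: 1221.2
Services: -245.0 + 160.6 - 192.6 - 73.7 + 91.7 = -259.0
Primary income: 83.9 + 314.2 + 212.5 - 275.1 = 335.5
Current account = 1221.2 + (-259.0) + 335.5 = 1297.7
(Excluded from the current account — financial account: increase in resident deposits held at foreign banks 93.7, domestic pension funds' purchases of foreign equities 203.9, acquisition of a foreign subsidiary by a resident firm (outward FDI) 313.5, new loans extended by domestic banks to foreign borrowers 512.3; capital account: capital transfers received from emigrants 79.2, debt forgiveness received from foreign official creditors 52.1.)

1297.7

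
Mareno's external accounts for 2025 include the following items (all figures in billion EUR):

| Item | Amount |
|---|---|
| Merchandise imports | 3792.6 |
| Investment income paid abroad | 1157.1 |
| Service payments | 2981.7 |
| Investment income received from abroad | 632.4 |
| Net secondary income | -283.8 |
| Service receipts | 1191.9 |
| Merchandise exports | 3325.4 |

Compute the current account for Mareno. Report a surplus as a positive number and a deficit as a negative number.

-3065.5

Goods balance = 3325.4 - 3792.6 = -467.2
Services balance = 1191.9 - 2981.7 = -1789.8
Trade balance (goods + services) = -467.2 + (-1789.8) = -2257.0
Net primary income = 632.4 - 1157.1 = -524.7
Net secondary income = -283.8
Current account = -2257.0 + (-524.7) + (-283.8) = -3065.5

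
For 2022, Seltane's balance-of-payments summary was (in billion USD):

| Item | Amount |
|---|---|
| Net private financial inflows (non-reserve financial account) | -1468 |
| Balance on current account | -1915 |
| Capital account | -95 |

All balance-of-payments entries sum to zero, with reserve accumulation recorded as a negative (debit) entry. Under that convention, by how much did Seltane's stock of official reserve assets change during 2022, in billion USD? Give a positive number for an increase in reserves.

-3478

Official reserve transactions balance = -((-1915) + (-95) + (-1468)) = 3478
An accumulation of reserves is recorded as a debit (negative entry), so the change in the stock of reserves is the negative of that balance.
Change in official reserves = -(3478) = -3478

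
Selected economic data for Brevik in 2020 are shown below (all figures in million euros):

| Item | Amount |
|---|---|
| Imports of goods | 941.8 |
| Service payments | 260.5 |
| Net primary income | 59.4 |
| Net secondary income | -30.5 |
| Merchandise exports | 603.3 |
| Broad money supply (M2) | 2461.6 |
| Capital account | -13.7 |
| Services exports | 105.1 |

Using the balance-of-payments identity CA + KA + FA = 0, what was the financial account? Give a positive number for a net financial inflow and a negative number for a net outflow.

Goods balance = 603.3 - 941.8 = -338.5
Services balance = 105.1 - 260.5 = -155.4
Trade balance (goods + services) = -338.5 + (-155.4) = -493.9
Net primary income = 59.4
Net secondary income = -30.5
Current account = -493.9 + 59.4 + (-30.5) = -465.0
Financial account = -(-465.0 + (-13.7)) = 478.7

478.7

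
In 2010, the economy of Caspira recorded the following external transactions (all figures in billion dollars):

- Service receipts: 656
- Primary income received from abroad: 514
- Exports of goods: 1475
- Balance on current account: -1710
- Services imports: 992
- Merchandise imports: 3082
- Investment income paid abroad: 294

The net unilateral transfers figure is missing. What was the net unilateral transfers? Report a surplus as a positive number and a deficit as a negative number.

Current account = goods balance + services balance + net primary income + net secondary income
Sum of the known components = -1723
Net unilateral transfers = CA - (known components) = -1710 - (-1723) = 13

13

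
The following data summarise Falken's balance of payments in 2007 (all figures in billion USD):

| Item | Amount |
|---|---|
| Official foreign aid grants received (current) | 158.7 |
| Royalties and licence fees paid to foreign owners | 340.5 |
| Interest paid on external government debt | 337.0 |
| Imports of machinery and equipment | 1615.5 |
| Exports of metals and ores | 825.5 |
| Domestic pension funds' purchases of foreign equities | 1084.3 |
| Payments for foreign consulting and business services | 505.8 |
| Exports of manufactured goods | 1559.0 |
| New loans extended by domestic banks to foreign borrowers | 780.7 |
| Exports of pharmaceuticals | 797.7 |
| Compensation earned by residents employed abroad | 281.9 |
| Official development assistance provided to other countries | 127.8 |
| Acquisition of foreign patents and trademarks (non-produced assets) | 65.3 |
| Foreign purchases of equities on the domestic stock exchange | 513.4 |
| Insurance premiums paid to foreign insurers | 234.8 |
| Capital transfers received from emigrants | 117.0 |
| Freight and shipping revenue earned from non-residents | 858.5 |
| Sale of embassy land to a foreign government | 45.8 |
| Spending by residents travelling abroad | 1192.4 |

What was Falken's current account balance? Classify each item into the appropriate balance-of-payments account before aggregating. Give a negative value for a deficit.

127.5

Goods: 797.7 + 1559.0 + 825.5 - 1615.5 = 1566.7
Services: -1192.4 - 505.8 - 340.5 + 858.5 - 234.8 = -1415.0
Primary income: 281.9 - 337.0 = -55.1
Secondary income: -127.8 + 158.7 = 30.9
Current account = 1566.7 + (-1415.0) + (-55.1) + 30.9 = 127.5
(Excluded from the current account — financial account: domestic pension funds' purchases of foreign equities 1084.3, new loans extended by domestic banks to foreign borrowers 780.7, foreign purchases of equities on the domestic stock exchange 513.4; capital account: acquisition of foreign patents and trademarks (non-produced assets) 65.3, capital transfers received from emigrants 117.0, sale of embassy land to a foreign government 45.8.)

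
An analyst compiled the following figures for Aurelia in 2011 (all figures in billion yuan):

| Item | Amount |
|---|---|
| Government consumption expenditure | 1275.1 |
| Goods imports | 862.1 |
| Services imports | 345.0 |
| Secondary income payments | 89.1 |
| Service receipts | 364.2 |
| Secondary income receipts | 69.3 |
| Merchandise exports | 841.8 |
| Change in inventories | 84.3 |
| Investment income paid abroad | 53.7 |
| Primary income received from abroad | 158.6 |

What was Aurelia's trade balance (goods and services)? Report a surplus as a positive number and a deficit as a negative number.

-1.1

Goods balance = 841.8 - 862.1 = -20.3
Services balance = 364.2 - 345.0 = 19.2
Trade balance (goods + services) = -20.3 + 19.2 = -1.1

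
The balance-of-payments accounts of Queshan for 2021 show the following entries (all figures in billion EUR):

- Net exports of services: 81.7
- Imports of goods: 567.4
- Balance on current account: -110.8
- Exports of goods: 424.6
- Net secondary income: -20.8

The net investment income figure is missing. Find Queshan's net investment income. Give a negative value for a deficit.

Current account = goods balance + services balance + net primary income + net secondary income
Sum of the known components = -81.9
Net investment income = CA - (known components) = -110.8 - (-81.9) = -28.9

-28.9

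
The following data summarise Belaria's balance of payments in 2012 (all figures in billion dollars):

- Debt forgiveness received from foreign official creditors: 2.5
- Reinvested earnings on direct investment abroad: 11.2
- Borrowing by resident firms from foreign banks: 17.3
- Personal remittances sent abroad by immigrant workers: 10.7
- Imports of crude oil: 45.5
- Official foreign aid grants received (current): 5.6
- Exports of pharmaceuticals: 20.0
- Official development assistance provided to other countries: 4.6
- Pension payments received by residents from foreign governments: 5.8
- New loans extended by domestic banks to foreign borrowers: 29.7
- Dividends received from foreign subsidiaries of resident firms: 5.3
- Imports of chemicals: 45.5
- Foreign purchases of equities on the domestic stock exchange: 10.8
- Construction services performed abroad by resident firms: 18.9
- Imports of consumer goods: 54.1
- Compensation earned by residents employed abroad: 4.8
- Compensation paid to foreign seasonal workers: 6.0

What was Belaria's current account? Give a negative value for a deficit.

-94.8

Goods: -54.1 - 45.5 - 45.5 + 20.0 = -125.1
Services: 18.9
Primary income: 4.8 - 6.0 + 11.2 + 5.3 = 15.3
Secondary income: 5.8 - 10.7 - 4.6 + 5.6 = -3.9
Current account = (-125.1) + 18.9 + 15.3 + (-3.9) = -94.8
(Excluded from the current account — capital account: debt forgiveness received from foreign official creditors 2.5; financial account: borrowing by resident firms from foreign banks 17.3, new loans extended by domestic banks to foreign borrowers 29.7, foreign purchases of equities on the domestic stock exchange 10.8.)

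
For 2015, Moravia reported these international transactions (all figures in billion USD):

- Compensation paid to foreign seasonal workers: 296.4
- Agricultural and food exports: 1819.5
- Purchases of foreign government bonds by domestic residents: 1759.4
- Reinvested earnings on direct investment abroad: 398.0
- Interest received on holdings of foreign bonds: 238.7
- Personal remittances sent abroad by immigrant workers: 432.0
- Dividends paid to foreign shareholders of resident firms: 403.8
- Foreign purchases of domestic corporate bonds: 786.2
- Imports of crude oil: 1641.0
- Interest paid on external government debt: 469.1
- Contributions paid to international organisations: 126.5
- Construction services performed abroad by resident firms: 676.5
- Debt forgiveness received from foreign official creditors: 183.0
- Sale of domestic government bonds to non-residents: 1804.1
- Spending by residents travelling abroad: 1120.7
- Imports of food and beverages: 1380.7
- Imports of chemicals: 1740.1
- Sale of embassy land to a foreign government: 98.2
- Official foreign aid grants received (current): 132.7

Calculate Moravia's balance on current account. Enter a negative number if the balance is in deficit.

Goods: -1740.1 - 1641.0 - 1380.7 + 1819.5 = -2942.3
Services: -1120.7 + 676.5 = -444.2
Primary income: 398.0 + 238.7 - 469.1 - 296.4 - 403.8 = -532.6
Secondary income: -432.0 + 132.7 - 126.5 = -425.8
Current account = (-2942.3) + (-444.2) + (-532.6) + (-425.8) = -4344.9
(Excluded from the current account — financial account: purchases of foreign government bonds by domestic residents 1759.4, foreign purchases of domestic corporate bonds 786.2, sale of domestic government bonds to non-residents 1804.1; capital account: debt forgiveness received from foreign official creditors 183.0, sale of embassy land to a foreign government 98.2.)

-4344.9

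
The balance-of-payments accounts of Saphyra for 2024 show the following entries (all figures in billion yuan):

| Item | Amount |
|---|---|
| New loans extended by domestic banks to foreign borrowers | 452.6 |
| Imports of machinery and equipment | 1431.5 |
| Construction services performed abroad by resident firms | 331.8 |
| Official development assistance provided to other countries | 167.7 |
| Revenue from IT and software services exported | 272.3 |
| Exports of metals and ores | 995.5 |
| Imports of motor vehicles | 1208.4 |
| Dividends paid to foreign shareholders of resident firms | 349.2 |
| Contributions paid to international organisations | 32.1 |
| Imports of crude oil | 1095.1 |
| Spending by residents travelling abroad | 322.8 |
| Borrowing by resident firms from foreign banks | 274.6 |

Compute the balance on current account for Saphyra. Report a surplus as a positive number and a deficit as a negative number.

-3007.2

Goods: -1095.1 - 1208.4 + 995.5 - 1431.5 = -2739.5
Services: 272.3 - 322.8 + 331.8 = 281.3
Primary income: -349.2
Secondary income: -32.1 - 167.7 = -199.8
Current account = (-2739.5) + 281.3 + (-349.2) + (-199.8) = -3007.2
(Excluded from the current account — financial account: new loans extended by domestic banks to foreign borrowers 452.6, borrowing by resident firms from foreign banks 274.6.)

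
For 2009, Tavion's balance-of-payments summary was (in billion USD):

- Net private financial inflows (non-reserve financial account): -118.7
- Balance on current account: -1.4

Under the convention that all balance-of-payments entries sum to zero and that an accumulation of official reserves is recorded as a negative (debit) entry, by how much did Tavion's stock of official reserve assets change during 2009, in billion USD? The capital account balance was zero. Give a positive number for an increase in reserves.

-120.1

Official reserve transactions balance = -((-1.4) + (-118.7)) = 120.1
An accumulation of reserves is recorded as a debit (negative entry), so the change in the stock of reserves is the negative of that balance.
Change in official reserves = -(120.1) = -120.1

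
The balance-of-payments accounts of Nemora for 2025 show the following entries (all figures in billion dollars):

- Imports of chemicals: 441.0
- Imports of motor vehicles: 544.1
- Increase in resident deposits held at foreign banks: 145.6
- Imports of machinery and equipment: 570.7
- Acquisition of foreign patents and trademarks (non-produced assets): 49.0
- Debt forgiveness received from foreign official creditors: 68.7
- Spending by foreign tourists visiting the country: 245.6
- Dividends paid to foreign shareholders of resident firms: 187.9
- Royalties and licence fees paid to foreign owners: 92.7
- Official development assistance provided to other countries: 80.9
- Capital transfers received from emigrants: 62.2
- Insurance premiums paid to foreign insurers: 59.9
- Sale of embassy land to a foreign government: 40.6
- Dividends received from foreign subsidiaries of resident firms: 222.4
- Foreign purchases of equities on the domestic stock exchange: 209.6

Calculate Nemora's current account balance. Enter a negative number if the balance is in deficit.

Goods: -544.1 - 441.0 - 570.7 = -1555.8
Services: 245.6 - 59.9 - 92.7 = 93.0
Primary income: -187.9 + 222.4 = 34.5
Secondary income: -80.9
Current account = (-1555.8) + 93.0 + 34.5 + (-80.9) = -1509.2
(Excluded from the current account — financial account: increase in resident deposits held at foreign banks 145.6, foreign purchases of equities on the domestic stock exchange 209.6; capital account: acquisition of foreign patents and trademarks (non-produced assets) 49.0, debt forgiveness received from foreign official creditors 68.7, capital transfers received from emigrants 62.2, sale of embassy land to a foreign government 40.6.)

-1509.2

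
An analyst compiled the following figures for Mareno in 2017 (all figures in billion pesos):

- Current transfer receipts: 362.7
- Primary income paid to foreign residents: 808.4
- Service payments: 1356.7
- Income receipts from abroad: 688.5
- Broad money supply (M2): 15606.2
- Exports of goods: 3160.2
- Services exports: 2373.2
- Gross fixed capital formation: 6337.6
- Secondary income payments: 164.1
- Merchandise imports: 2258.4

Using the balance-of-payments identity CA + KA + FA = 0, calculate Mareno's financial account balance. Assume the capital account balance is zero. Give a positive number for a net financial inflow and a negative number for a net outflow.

-1997.0

Goods balance = 3160.2 - 2258.4 = 901.8
Services balance = 2373.2 - 1356.7 = 1016.5
Trade balance (goods + services) = 901.8 + 1016.5 = 1918.3
Net primary income = 688.5 - 808.4 = -119.9
Net secondary income = 362.7 - 164.1 = 198.6
Current account = 1918.3 + (-119.9) + 198.6 = 1997.0
Financial account = -(1997.0) = -1997.0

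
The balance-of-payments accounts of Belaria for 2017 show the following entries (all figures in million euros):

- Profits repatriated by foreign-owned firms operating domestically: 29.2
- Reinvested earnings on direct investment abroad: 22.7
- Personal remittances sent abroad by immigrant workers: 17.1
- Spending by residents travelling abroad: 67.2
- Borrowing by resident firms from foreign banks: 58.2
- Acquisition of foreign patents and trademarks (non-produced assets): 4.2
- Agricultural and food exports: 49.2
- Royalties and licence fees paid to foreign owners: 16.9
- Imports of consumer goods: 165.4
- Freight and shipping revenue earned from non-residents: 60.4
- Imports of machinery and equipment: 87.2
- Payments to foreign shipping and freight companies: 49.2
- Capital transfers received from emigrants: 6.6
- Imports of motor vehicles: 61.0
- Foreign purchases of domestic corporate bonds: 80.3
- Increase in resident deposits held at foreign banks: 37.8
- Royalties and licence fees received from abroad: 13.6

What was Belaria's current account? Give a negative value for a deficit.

Goods: -61.0 - 87.2 + 49.2 - 165.4 = -264.4
Services: -67.2 + 60.4 - 49.2 + 13.6 - 16.9 = -59.3
Primary income: 22.7 - 29.2 = -6.5
Secondary income: -17.1
Current account = (-264.4) + (-59.3) + (-6.5) + (-17.1) = -347.3
(Excluded from the current account — financial account: borrowing by resident firms from foreign banks 58.2, foreign purchases of domestic corporate bonds 80.3, increase in resident deposits held at foreign banks 37.8; capital account: acquisition of foreign patents and trademarks (non-produced assets) 4.2, capital transfers received from emigrants 6.6.)

-347.3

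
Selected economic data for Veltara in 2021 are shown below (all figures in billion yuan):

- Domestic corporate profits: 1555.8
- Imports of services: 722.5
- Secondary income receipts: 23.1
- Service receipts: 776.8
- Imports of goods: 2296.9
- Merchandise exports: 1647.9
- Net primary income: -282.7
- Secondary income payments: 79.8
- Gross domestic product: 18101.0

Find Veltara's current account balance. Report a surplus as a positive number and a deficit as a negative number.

-934.1

Goods balance = 1647.9 - 2296.9 = -649.0
Services balance = 776.8 - 722.5 = 54.3
Trade balance (goods + services) = -649.0 + 54.3 = -594.7
Net primary income = -282.7
Net secondary income = 23.1 - 79.8 = -56.7
Current account = -594.7 + (-282.7) + (-56.7) = -934.1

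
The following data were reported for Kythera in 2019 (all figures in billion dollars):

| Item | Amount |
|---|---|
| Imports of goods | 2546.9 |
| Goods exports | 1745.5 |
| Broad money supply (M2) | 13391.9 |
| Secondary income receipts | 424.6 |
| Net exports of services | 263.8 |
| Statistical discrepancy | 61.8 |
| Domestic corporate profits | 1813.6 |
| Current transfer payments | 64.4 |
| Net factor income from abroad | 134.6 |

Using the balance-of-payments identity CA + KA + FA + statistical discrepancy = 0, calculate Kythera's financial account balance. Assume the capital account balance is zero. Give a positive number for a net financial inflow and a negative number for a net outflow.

Goods balance = 1745.5 - 2546.9 = -801.4
Services balance = 263.8
Trade balance (goods + services) = -801.4 + 263.8 = -537.6
Net primary income = 134.6
Net secondary income = 424.6 - 64.4 = 360.2
Current account = -537.6 + 134.6 + 360.2 = -42.8
Financial account = -(-42.8 + 61.8) = -19.0

-19.0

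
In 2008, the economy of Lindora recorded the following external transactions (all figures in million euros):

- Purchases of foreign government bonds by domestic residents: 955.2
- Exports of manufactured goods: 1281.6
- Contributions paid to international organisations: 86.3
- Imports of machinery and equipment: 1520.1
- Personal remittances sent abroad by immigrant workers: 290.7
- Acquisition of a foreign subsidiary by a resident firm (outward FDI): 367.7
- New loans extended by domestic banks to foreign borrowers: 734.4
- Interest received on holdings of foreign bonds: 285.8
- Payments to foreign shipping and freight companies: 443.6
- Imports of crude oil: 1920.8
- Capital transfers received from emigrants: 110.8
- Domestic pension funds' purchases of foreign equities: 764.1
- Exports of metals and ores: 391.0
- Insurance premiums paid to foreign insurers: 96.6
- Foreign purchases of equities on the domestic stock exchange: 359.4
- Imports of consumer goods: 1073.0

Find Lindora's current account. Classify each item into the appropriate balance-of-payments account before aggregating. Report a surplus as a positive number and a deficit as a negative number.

Goods: -1073.0 - 1920.8 + 391.0 - 1520.1 + 1281.6 = -2841.3
Services: -443.6 - 96.6 = -540.2
Primary income: 285.8
Secondary income: -290.7 - 86.3 = -377.0
Current account = (-2841.3) + (-540.2) + 285.8 + (-377.0) = -3472.7
(Excluded from the current account — financial account: purchases of foreign government bonds by domestic residents 955.2, acquisition of a foreign subsidiary by a resident firm (outward FDI) 367.7, new loans extended by domestic banks to foreign borrowers 734.4, domestic pension funds' purchases of foreign equities 764.1, foreign purchases of equities on the domestic stock exchange 359.4; capital account: capital transfers received from emigrants 110.8.)

-3472.7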